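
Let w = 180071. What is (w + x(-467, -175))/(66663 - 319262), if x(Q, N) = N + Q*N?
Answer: -261621/252599 ≈ -1.0357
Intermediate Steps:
x(Q, N) = N + N*Q
(w + x(-467, -175))/(66663 - 319262) = (180071 - 175*(1 - 467))/(66663 - 319262) = (180071 - 175*(-466))/(-252599) = (180071 + 81550)*(-1/252599) = 261621*(-1/252599) = -261621/252599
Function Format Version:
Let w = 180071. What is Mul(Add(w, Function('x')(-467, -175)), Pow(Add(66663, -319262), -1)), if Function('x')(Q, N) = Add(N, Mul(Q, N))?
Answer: Rational(-261621, 252599) ≈ -1.0357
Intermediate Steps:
Function('x')(Q, N) = Add(N, Mul(N, Q))
Mul(Add(w, Function('x')(-467, -175)), Pow(Add(66663, -319262), -1)) = Mul(Add(180071, Mul(-175, Add(1, -467))), Pow(Add(66663, -319262), -1)) = Mul(Add(180071, Mul(-175, -466)), Pow(-252599, -1)) = Mul(Add(180071, 81550), Rational(-1, 252599)) = Mul(261621, Rational(-1, 252599)) = Rational(-261621, 252599)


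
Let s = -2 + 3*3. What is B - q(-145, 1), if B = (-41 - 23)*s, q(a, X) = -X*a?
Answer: -593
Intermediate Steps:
s = 7 (s = -2 + 9 = 7)
q(a, X) = -X*a
B = -448 (B = (-41 - 23)*7 = -64*7 = -448)
B - q(-145, 1) = -448 - (-1)*(-145) = -448 - 1*145 = -448 - 145 = -593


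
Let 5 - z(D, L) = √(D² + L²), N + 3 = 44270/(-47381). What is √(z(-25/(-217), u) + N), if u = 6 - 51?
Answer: √(112653908413228 - 2435780689685*√3814234)/10281677 ≈ 6.6283*I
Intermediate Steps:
u = -45
N = -186413/47381 (N = -3 + 44270/(-47381) = -3 + 44270*(-1/47381) = -3 - 44270/47381 = -186413/47381 ≈ -3.9343)
z(D, L) = 5 - √(D² + L²)
√(z(-25/(-217), u) + N) = √((5 - √((-25/(-217))² + (-45)²)) - 186413/47381) = √((5 - √((-25*(-1/217))² + 2025)) - 186413/47381) = √((5 - √((25/217)² + 2025)) - 186413/47381) = √((5 - √(625/47089 + 2025)) - 186413/47381) = √((5 - √(95355850/47089)) - 186413/47381) = √((5 - 5*√3814234/217) - 186413/47381) = √(50492/47381 - 5*√3814234/217)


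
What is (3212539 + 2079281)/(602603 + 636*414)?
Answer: 5291820/865907 ≈ 6.1113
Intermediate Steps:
(3212539 + 2079281)/(602603 + 636*414) = 5291820/(602603 + 263304) = 5291820/865907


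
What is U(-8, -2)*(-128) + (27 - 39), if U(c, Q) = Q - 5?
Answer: 884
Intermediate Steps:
U(c, Q) = -5 + Q
U(-8, -2)*(-128) + (27 - 39) = (-5 - 2)*(-128) + (27 - 39) = -7*(-128) - 12 = 896 - 12 = 884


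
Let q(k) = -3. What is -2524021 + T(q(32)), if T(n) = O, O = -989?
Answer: -2525010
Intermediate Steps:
T(n) = -989
-2524021 + T(q(32)) = -2524021 - 989 = -2525010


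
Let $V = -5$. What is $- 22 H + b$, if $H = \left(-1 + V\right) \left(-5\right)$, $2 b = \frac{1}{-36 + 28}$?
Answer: $- \frac{10561}{16} \approx -660.06$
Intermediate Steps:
$b = - \frac{1}{16}$ ($b = \frac{1}{2 \left(-36 + 28\right)} = \frac{1}{2 \left(-8\right)} = \frac{1}{2} \left(- \frac{1}{8}\right) = - \frac{1}{16} \approx -0.0625$)
$H = 30$ ($H = \left(-1 - 5\right) \left(-5\right) = \left(-6\right) \left(-5\right) = 30$)
$- 22 H + b = \left(-22\right) 30 - \frac{1}{16} = -660 - \frac{1}{16} = - \frac{10561}{16}$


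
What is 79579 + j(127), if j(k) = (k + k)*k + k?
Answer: 111964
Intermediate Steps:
j(k) = k + 2*k² (j(k) = (2*k)*k + k = 2*k² + k = k + 2*k²)
79579 + j(127) = 79579 + 127*(1 + 2*127) = 79579 + 127*(1 + 254) = 79579 + 127*255 = 79579 + 32385 = 111964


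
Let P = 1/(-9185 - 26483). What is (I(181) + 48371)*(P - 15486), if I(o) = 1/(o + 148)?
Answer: -313935893766605/419099 ≈ -7.4907e+8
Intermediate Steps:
P = -1/35668 (P = 1/(-35668) = -1/35668 ≈ -2.8036e-5)
I(o) = 1/(148 + o)
(I(181) + 48371)*(P - 15486) = (1/(148 + 181) + 48371)*(-1/35668 - 15486) = (1/329 + 48371)*(-552354649/35668) = (15914060/329)*(-552354649/35668) = -313935893766605/419099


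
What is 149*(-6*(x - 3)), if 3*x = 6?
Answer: 894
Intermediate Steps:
x = 2 (x = (⅓)*6 = 2)
149*(-6*(x - 3)) = 149*(-6*(2 - 3)) = 149*(-6*(-1)) = 149*6 = 894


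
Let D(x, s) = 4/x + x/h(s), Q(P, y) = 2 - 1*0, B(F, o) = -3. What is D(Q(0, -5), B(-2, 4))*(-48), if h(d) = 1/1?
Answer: -192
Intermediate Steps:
h(d) = 1
Q(P, y) = 2 (Q(P, y) = 2 + 0 = 2)
D(x, s) = x + 4/x (D(x, s) = 4/x + x/1 = 4/x + x*1 = 4/x + x = x + 4/x)
D(Q(0, -5), B(-2, 4))*(-48) = (2 + 4/2)*(-48) = (2 + 4*(½))*(-48) = (2 + 2)*(-48) = 4*(-48) = -192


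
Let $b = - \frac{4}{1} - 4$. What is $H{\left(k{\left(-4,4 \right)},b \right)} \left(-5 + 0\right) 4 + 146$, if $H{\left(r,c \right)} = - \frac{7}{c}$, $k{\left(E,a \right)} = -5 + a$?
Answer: $\frac{257}{2} \approx 128.5$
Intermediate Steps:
$b = -8$ ($b = \left(-4\right) 1 - 4 = -4 - 4 = -8$)
$H{\left(k{\left(-4,4 \right)},b \right)} \left(-5 + 0\right) 4 + 146 = - \frac{7}{-8} \left(-5 + 0\right) 4 + 146 = \left(-7\right) \left(- \frac{1}{8}\right) \left(\left(-5\right) 4\right) + 146 = \frac{7}{8} \left(-20\right) + 146 = - \frac{35}{2} + 146 = \frac{257}{2}$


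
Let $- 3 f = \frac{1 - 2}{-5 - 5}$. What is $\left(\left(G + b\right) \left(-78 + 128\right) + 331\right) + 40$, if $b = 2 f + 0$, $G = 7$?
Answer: $\frac{2153}{3} \approx 717.67$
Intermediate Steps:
$f = - \frac{1}{30}$ ($f = - \frac{\left(1 - 2\right) \frac{1}{-5 - 5}}{3} = - \frac{\left(-1\right) \frac{1}{-10}}{3} = - \frac{\left(-1\right) \left(- \frac{1}{10}\right)}{3} = \left(- \frac{1}{3}\right) \frac{1}{10} = - \frac{1}{30} \approx -0.033333$)
$b = - \frac{1}{15}$ ($b = 2 \left(- \frac{1}{30}\right) + 0 = - \frac{1}{15} + 0 = - \frac{1}{15} \approx -0.066667$)
$\left(\left(G + b\right) \left(-78 + 128\right) + 331\right) + 40 = \left(\left(7 - \frac{1}{15}\right) \left(-78 + 128\right) + 331\right) + 40 = \left(\frac{104}{15} \cdot 50 + 331\right) + 40 = \left(\frac{1040}{3} + 331\right) + 40 = \frac{2033}{3} + 40 = \frac{2153}{3}$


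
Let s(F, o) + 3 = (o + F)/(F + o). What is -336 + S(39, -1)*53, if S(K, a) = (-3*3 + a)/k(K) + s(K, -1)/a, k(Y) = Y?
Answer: -9500/39 ≈ -243.59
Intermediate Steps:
s(F, o) = -2 (s(F, o) = -3 + (o + F)/(F + o) = -3 + (F + o)/(F + o) = -3 + 1 = -2)
S(K, a) = -2/a + (-9 + a)/K (S(K, a) = (-3*3 + a)/K - 2/a = (-9 + a)/K - 2/a = -2/a + (-9 + a)/K)
-336 + S(39, -1)*53 = -336 + (-9/39 - 2/(-1) - 1/39)*53 = -336 + (-9*1/39 - 2*(-1) - 1*1/39)*53 = -336 + (-3/13 + 2 - 1/39)*53 = -336 + (68/39)*53 = -336 + 3604/39 = -9500/39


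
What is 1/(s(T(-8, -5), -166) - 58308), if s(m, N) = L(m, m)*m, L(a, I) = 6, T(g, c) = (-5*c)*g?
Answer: -1/59508 ≈ -1.6804e-5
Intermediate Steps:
T(g, c) = -5*c*g
s(m, N) = 6*m
1/(s(T(-8, -5), -166) - 58308) = 1/(6*(-5*(-5)*(-8)) - 58308) = 1/(6*(-200) - 58308) = 1/(-1200 - 58308) = 1/(-59508) = -1/59508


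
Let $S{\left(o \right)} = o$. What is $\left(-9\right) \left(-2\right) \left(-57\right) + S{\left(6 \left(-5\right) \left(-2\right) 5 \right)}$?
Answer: $-726$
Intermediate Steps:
$\left(-9\right) \left(-2\right) \left(-57\right) + S{\left(6 \left(-5\right) \left(-2\right) 5 \right)} = \left(-9\right) \left(-2\right) \left(-57\right) + 6 \left(-5\right) \left(-2\right) 5 = 18 \left(-57\right) + \left(-30\right) \left(-2\right) 5 = -1026 + 60 \cdot 5 = -1026 + 300 = -726$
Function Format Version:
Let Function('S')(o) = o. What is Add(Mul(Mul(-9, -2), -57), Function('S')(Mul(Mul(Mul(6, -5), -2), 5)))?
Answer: -726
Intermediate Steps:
Add(Mul(Mul(-9, -2), -57), Function('S')(Mul(Mul(Mul(6, -5), -2), 5))) = Add(Mul(Mul(-9, -2), -57), Mul(Mul(Mul(6, -5), -2), 5)) = Add(Mul(18, -57), Mul(Mul(-30, -2), 5)) = Add(-1026, Mul(60, 5)) = Add(-1026, 300) = -726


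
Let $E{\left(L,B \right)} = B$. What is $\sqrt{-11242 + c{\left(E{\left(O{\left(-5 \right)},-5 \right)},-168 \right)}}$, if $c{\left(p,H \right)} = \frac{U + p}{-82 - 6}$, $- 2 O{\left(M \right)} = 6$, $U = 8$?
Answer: $\frac{i \sqrt{21764578}}{44} \approx 106.03 i$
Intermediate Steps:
$O{\left(M \right)} = -3$ ($O{\left(M \right)} = \left(- \frac{1}{2}\right) 6 = -3$)
$c{\left(p,H \right)} = - \frac{1}{11} - \frac{p}{88}$ ($c{\left(p,H \right)} = \frac{8 + p}{-82 - 6} = \frac{8 + p}{-88} = \left(8 + p\right) \left(- \frac{1}{88}\right) = - \frac{1}{11} - \frac{p}{88}$)
$\sqrt{-11242 + c{\left(E{\left(O{\left(-5 \right)},-5 \right)},-168 \right)}} = \sqrt{-11242 - \frac{3}{88}} = \sqrt{- \frac{989299}{88}} = \frac{i \sqrt{21764578}}{44}$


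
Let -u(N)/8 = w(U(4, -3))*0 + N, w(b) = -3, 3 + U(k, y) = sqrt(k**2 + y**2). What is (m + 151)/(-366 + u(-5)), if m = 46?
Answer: -197/326 ≈ -0.60429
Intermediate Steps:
U(k, y) = -3 + sqrt(k**2 + y**2)
u(N) = -8*N (u(N) = -8*(-3*0 + N) = -8*(0 + N) = -8*N)
(m + 151)/(-366 + u(-5)) = (46 + 151)/(-366 - 8*(-5)) = 197/(-366 + 40) = 197/(-326) = 197*(-1/326) = -197/326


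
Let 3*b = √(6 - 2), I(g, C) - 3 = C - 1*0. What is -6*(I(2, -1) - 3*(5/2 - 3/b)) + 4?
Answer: -44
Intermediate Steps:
I(g, C) = 3 + C (I(g, C) = 3 + (C - 1*0) = 3 + (C + 0) = 3 + C)
b = ⅔ (b = √(6 - 2)/3 = √4/3 = (⅓)*2 = ⅔ ≈ 0.66667)
-6*(I(2, -1) - 3*(5/2 - 3/b)) + 4 = -6*((3 - 1) - 3*(5/2 - 3/⅔)) + 4 = -6*(2 - 3*(5*(½) - 3*3/2)) + 4 = -6*(2 - 3*(5/2 - 9/2)) + 4 = -6*(2 - 3*(-2)) + 4 = -6*(2 + 6) + 4 = -6*8 + 4 = -48 + 4 = -44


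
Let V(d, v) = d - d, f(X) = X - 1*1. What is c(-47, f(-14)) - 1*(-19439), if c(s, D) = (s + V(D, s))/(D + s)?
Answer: 1205265/62 ≈ 19440.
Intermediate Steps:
f(X) = -1 + X (f(X) = X - 1 = -1 + X)
V(d, v) = 0
c(s, D) = s/(D + s) (c(s, D) = (s + 0)/(D + s) = s/(D + s))
c(-47, f(-14)) - 1*(-19439) = -47/((-1 - 14) - 47) - 1*(-19439) = -47/(-15 - 47) + 19439 = -47/(-62) + 19439 = -47*(-1/62) + 19439 = 47/62 + 19439 = 1205265/62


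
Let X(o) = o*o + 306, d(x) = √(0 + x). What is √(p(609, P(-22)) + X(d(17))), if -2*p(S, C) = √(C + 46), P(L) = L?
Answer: √(323 - √6) ≈ 17.904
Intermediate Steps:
d(x) = √x
p(S, C) = -√(46 + C)/2 (p(S, C) = -√(C + 46)/2 = -√(46 + C)/2)
X(o) = 306 + o² (X(o) = o² + 306 = 306 + o²)
√(p(609, P(-22)) + X(d(17))) = √(-√(46 - 22)/2 + (306 + (√17)²)) = √(-√6 + (306 + 17)) = √(-√6 + 323) = √(323 - √6)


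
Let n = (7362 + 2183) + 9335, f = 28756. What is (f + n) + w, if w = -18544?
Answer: 29092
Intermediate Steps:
n = 18880 (n = 9545 + 9335 = 18880)
(f + n) + w = (28756 + 18880) - 18544 = 47636 - 18544 = 29092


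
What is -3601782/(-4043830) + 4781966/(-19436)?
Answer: -4816863333707/19648969970 ≈ -245.15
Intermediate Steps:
-3601782/(-4043830) + 4781966/(-19436) = -3601782*(-1/4043830) + 4781966*(-1/19436) = 1800891/2021915 - 2390983/9718 = -4816863333707/19648969970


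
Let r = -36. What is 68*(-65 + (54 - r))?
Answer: 1700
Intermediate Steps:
68*(-65 + (54 - r)) = 68*(-65 + (54 - 1*(-36))) = 68*(-65 + (54 + 36)) = 68*(-65 + 90) = 68*25 = 1700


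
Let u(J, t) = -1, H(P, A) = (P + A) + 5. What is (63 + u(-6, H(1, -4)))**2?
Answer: 3844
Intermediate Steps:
H(P, A) = 5 + A + P (H(P, A) = (A + P) + 5 = 5 + A + P)
(63 + u(-6, H(1, -4)))**2 = (63 - 1)**2 = 62**2 = 3844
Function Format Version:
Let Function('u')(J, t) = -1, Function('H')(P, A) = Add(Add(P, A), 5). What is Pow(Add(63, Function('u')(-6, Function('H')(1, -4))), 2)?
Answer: 3844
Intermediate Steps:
Function('H')(P, A) = Add(5, A, P) (Function('H')(P, A) = Add(Add(A, P), 5) = Add(5, A, P))
Pow(Add(63, Function('u')(-6, Function('H')(1, -4))), 2) = Pow(Add(63, -1), 2) = Pow(62, 2) = 3844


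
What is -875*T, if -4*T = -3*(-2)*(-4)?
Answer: -5250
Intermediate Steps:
T = 6 (T = -(-3*(-2))*(-4)/4 = -3*(-4)/2 = -¼*(-24) = 6)
-875*T = -875*6 = -5250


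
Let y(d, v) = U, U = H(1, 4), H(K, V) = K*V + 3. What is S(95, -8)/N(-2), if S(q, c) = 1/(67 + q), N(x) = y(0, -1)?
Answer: 1/1134 ≈ 0.00088183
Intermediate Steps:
H(K, V) = 3 + K*V
U = 7 (U = 3 + 1*4 = 3 + 4 = 7)
y(d, v) = 7
N(x) = 7
S(95, -8)/N(-2) = 1/((67 + 95)*7) = (⅐)/162 = (1/162)*(⅐) = 1/1134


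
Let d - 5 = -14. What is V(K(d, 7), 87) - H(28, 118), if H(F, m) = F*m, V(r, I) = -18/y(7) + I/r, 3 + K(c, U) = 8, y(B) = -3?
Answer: -16403/5 ≈ -3280.6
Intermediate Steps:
d = -9 (d = 5 - 14 = -9)
K(c, U) = 5 (K(c, U) = -3 + 8 = 5)
V(r, I) = 6 + I/r (V(r, I) = -18/(-3) + I/r = -18*(-⅓) + I/r = 6 + I/r)
V(K(d, 7), 87) - H(28, 118) = (6 + 87/5) - 28*118 = (6 + 87*(⅕)) - 1*3304 = (6 + 87/5) - 3304 = 117/5 - 3304 = -16403/5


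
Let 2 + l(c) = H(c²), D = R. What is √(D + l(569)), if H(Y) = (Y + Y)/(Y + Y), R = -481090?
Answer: I*√481091 ≈ 693.61*I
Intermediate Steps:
H(Y) = 1 (H(Y) = (2*Y)/((2*Y)) = (2*Y)*(1/(2*Y)) = 1)
D = -481090
l(c) = -1 (l(c) = -2 + 1 = -1)
√(D + l(569)) = √(-481090 - 1) = √(-481091) = I*√481091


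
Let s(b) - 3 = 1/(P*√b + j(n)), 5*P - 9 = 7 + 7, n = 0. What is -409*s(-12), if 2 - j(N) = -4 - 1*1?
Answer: 818*(-69*√3 + 55*I)/(-35*I + 46*√3) ≈ -1236.5 + 21.515*I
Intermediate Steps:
P = 23/5 (P = 9/5 + (7 + 7)/5 = 9/5 + (⅕)*14 = 9/5 + 14/5 = 23/5 ≈ 4.6000)
j(N) = 7 (j(N) = 2 - (-4 - 1*1) = 2 - (-4 - 1) = 2 - 1*(-5) = 2 + 5 = 7)
s(b) = 3 + 1/(7 + 23*√b/5) (s(b) = 3 + 1/(23*√b/5 + 7) = 3 + 1/(7 + 23*√b/5))
-409*s(-12) = -409*(110 + 69*√(-12))/(35 + 23*√(-12)) = -409*(110 + 69*(2*I*√3))/(35 + 23*(2*I*√3)) = -409*(110 + 138*I*√3)/(35 + 46*I*√3)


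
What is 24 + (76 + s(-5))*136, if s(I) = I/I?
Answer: 10496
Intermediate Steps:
s(I) = 1
24 + (76 + s(-5))*136 = 24 + (76 + 1)*136 = 24 + 77*136 = 24 + 10472 = 10496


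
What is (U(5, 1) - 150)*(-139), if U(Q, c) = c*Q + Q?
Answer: 19460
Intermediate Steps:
U(Q, c) = Q + Q*c (U(Q, c) = Q*c + Q = Q + Q*c)
(U(5, 1) - 150)*(-139) = (5*(1 + 1) - 150)*(-139) = (5*2 - 150)*(-139) = (10 - 150)*(-139) = -140*(-139) = 19460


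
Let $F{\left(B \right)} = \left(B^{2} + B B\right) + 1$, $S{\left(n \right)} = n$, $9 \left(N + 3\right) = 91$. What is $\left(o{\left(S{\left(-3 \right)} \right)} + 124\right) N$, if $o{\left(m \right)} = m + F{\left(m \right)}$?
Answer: $\frac{8960}{9} \approx 995.56$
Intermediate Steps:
$N = \frac{64}{9}$ ($N = -3 + \frac{1}{9} \cdot 91 = -3 + \frac{91}{9} = \frac{64}{9} \approx 7.1111$)
$F{\left(B \right)} = 1 + 2 B^{2}$ ($F{\left(B \right)} = \left(B^{2} + B^{2}\right) + 1 = 2 B^{2} + 1 = 1 + 2 B^{2}$)
$o{\left(m \right)} = 1 + m + 2 m^{2}$ ($o{\left(m \right)} = m + \left(1 + 2 m^{2}\right) = 1 + m + 2 m^{2}$)
$\left(o{\left(S{\left(-3 \right)} \right)} + 124\right) N = \left(\left(1 - 3 + 2 \left(-3\right)^{2}\right) + 124\right) \frac{64}{9} = \left(\left(1 - 3 + 2 \cdot 9\right) + 124\right) \frac{64}{9} = \left(\left(1 - 3 + 18\right) + 124\right) \frac{64}{9} = \left(16 + 124\right) \frac{64}{9} = 140 \cdot \frac{64}{9} = \frac{8960}{9}$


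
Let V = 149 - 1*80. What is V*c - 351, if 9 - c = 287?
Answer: -19533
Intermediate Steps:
c = -278 (c = 9 - 1*287 = 9 - 287 = -278)
V = 69 (V = 149 - 80 = 69)
V*c - 351 = 69*(-278) - 351 = -19182 - 351 = -19533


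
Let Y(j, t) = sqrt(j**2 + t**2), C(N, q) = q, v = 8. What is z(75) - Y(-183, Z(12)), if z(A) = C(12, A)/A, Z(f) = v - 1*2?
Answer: 1 - 15*sqrt(149) ≈ -182.10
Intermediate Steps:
Z(f) = 6 (Z(f) = 8 - 1*2 = 8 - 2 = 6)
z(A) = 1 (z(A) = A/A = 1)
z(75) - Y(-183, Z(12)) = 1 - sqrt((-183)**2 + 6**2) = 1 - sqrt(33489 + 36) = 1 - sqrt(33525) = 1 - 15*sqrt(149)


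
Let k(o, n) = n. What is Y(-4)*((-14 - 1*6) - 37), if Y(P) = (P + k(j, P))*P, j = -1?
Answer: -1824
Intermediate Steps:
Y(P) = 2*P**2 (Y(P) = (P + P)*P = (2*P)*P = 2*P**2)
Y(-4)*((-14 - 1*6) - 37) = (2*(-4)**2)*((-14 - 1*6) - 37) = (2*16)*((-14 - 6) - 37) = 32*(-20 - 37) = 32*(-57) = -1824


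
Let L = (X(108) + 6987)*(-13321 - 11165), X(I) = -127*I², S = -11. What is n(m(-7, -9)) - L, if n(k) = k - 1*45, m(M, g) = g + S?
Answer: -36100713791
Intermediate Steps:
L = 36100713726 (L = (-127*108² + 6987)*(-13321 - 11165) = (-127*11664 + 6987)*(-24486) = (-1481328 + 6987)*(-24486) = -1474341*(-24486) = 36100713726)
m(M, g) = -11 + g (m(M, g) = g - 11 = -11 + g)
n(k) = -45 + k (n(k) = k - 45 = -45 + k)
n(m(-7, -9)) - L = (-45 + (-11 - 9)) - 1*36100713726 = (-45 - 20) - 36100713726 = -65 - 36100713726 = -36100713791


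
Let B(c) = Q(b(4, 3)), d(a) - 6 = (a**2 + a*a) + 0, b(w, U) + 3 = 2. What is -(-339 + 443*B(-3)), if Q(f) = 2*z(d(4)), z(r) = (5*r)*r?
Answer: -6396581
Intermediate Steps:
b(w, U) = -1 (b(w, U) = -3 + 2 = -1)
d(a) = 6 + 2*a**2 (d(a) = 6 + ((a**2 + a*a) + 0) = 6 + ((a**2 + a**2) + 0) = 6 + (2*a**2 + 0) = 6 + 2*a**2)
z(r) = 5*r**2
Q(f) = 14440 (Q(f) = 2*(5*(6 + 2*4**2)**2) = 2*(5*(6 + 2*16)**2) = 2*(5*(6 + 32)**2) = 2*(5*38**2) = 2*(5*1444) = 2*7220 = 14440)
B(c) = 14440
-(-339 + 443*B(-3)) = -(-339 + 443*14440) = -(-339 + 6396920) = -1*6396581 = -6396581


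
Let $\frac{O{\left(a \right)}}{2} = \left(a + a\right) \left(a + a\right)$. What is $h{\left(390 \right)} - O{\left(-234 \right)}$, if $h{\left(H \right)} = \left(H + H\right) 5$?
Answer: $-434148$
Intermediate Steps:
$h{\left(H \right)} = 10 H$ ($h{\left(H \right)} = 2 H 5 = 10 H$)
$O{\left(a \right)} = 8 a^{2}$ ($O{\left(a \right)} = 2 \left(a + a\right) \left(a + a\right) = 2 \cdot 2 a 2 a = 2 \cdot 4 a^{2} = 8 a^{2}$)
$h{\left(390 \right)} - O{\left(-234 \right)} = 10 \cdot 390 - 8 \left(-234\right)^{2} = 3900 - 8 \cdot 54756 = 3900 - 438048 = -434148$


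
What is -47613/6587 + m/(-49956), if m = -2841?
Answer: -786613787/109686724 ≈ -7.1715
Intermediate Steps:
-47613/6587 + m/(-49956) = -47613/6587 - 2841/(-49956) = -47613*1/6587 - 2841*(-1/49956) = -47613/6587 + 947/16652 = -786613787/109686724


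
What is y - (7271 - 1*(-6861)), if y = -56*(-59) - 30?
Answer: -10858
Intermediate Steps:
y = 3274 (y = 3304 - 30 = 3274)
y - (7271 - 1*(-6861)) = 3274 - (7271 - 1*(-6861)) = 3274 - (7271 + 6861) = 3274 - 1*14132 = 3274 - 14132 = -10858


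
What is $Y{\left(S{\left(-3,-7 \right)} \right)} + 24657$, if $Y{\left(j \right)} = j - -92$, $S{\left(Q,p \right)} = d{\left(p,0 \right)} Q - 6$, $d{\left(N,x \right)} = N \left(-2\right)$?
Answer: $24701$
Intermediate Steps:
$d{\left(N,x \right)} = - 2 N$
$S{\left(Q,p \right)} = -6 - 2 Q p$ ($S{\left(Q,p \right)} = - 2 p Q - 6 = - 2 Q p - 6 = -6 - 2 Q p$)
$Y{\left(j \right)} = 92 + j$ ($Y{\left(j \right)} = j + 92 = 92 + j$)
$Y{\left(S{\left(-3,-7 \right)} \right)} + 24657 = \left(92 - \left(6 - -42\right)\right) + 24657 = \left(92 - 48\right) + 24657 = 44 + 24657 = 24701$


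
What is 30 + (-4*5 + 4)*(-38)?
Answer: 638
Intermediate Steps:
30 + (-4*5 + 4)*(-38) = 30 + (-20 + 4)*(-38) = 30 - 16*(-38) = 30 + 608 = 638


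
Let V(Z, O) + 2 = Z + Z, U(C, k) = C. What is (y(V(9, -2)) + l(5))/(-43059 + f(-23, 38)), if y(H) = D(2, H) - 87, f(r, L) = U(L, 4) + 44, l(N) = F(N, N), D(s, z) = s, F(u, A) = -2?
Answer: 87/42977 ≈ 0.0020243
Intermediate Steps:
l(N) = -2
V(Z, O) = -2 + 2*Z (V(Z, O) = -2 + (Z + Z) = -2 + 2*Z)
f(r, L) = 44 + L (f(r, L) = L + 44 = 44 + L)
y(H) = -85 (y(H) = 2 - 87 = -85)
(y(V(9, -2)) + l(5))/(-43059 + f(-23, 38)) = (-85 - 2)/(-43059 + (44 + 38)) = -87/(-43059 + 82) = -87/(-42977) = -87*(-1/42977) = 87/42977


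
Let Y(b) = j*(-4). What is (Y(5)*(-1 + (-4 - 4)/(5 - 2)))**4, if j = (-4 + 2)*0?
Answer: 0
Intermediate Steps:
j = 0 (j = -2*0 = 0)
Y(b) = 0 (Y(b) = 0*(-4) = 0)
(Y(5)*(-1 + (-4 - 4)/(5 - 2)))**4 = (0*(-1 + (-4 - 4)/(5 - 2)))**4 = (0*(-1 - 8/3))**4 = (0*(-11/3))**4 = 0**4 = 0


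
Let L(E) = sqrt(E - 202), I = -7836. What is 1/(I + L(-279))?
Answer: -7836/61403377 - I*sqrt(481)/61403377 ≈ -0.00012762 - 3.5717e-7*I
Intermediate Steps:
L(E) = sqrt(-202 + E)
1/(I + L(-279)) = 1/(-7836 + sqrt(-202 - 279)) = 1/(-7836 + sqrt(-481)) = 1/(-7836 + I*sqrt(481))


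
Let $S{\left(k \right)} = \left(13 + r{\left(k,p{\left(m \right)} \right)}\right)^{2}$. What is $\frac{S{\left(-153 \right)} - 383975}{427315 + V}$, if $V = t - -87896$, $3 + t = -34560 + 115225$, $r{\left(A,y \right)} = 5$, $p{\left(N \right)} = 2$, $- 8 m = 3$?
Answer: $- \frac{383651}{595873} \approx -0.64385$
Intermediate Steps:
$m = - \frac{3}{8}$ ($m = \left(- \frac{1}{8}\right) 3 = - \frac{3}{8} \approx -0.375$)
$S{\left(k \right)} = 324$ ($S{\left(k \right)} = \left(13 + 5\right)^{2} = 18^{2} = 324$)
$t = 80662$ ($t = -3 + \left(-34560 + 115225\right) = -3 + 80665 = 80662$)
$V = 168558$ ($V = 80662 - -87896 = 80662 + 87896 = 168558$)
$\frac{S{\left(-153 \right)} - 383975}{427315 + V} = \frac{324 - 383975}{427315 + 168558} = - \frac{383651}{595873}$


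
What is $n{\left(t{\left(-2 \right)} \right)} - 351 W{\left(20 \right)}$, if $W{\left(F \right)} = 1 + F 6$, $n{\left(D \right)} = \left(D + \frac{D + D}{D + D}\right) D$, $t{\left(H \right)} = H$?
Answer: $-42469$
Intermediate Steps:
$n{\left(D \right)} = D \left(1 + D\right)$ ($n{\left(D \right)} = \left(D + \frac{2 D}{2 D}\right) D = \left(D + 2 D \frac{1}{2 D}\right) D = \left(D + 1\right) D = \left(1 + D\right) D = D \left(1 + D\right)$)
$W{\left(F \right)} = 1 + 6 F$
$n{\left(t{\left(-2 \right)} \right)} - 351 W{\left(20 \right)} = - 2 \left(1 - 2\right) - 351 \left(1 + 6 \cdot 20\right) = \left(-2\right) \left(-1\right) - 351 \left(1 + 120\right) = 2 - 42471 = -42469$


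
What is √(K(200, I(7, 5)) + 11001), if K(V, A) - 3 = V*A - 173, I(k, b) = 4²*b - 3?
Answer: √26231 ≈ 161.96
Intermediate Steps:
I(k, b) = -3 + 16*b (I(k, b) = 16*b - 3 = -3 + 16*b)
K(V, A) = -170 + A*V (K(V, A) = 3 + (V*A - 173) = 3 + (A*V - 173) = 3 + (-173 + A*V) = -170 + A*V)
√(K(200, I(7, 5)) + 11001) = √((-170 + (-3 + 16*5)*200) + 11001) = √((-170 + (-3 + 80)*200) + 11001) = √((-170 + 77*200) + 11001) = √((-170 + 15400) + 11001) = √(15230 + 11001) = √26231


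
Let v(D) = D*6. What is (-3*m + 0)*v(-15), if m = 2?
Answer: 540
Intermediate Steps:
v(D) = 6*D
(-3*m + 0)*v(-15) = (-3*2 + 0)*(6*(-15)) = (-6 + 0)*(-90) = -6*(-90) = 540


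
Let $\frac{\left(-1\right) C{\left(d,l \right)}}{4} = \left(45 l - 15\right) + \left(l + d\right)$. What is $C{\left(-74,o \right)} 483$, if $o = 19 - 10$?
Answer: $-627900$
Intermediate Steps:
$o = 9$ ($o = 19 - 10 = 9$)
$C{\left(d,l \right)} = 60 - 184 l - 4 d$ ($C{\left(d,l \right)} = - 4 \left(\left(45 l - 15\right) + \left(l + d\right)\right) = - 4 \left(\left(-15 + 45 l\right) + \left(d + l\right)\right) = - 4 \left(-15 + d + 46 l\right) = 60 - 184 l - 4 d$)
$C{\left(-74,o \right)} 483 = \left(60 - 1656 - -296\right) 483 = \left(60 - 1656 + 296\right) 483 = \left(-1300\right) 483 = -627900$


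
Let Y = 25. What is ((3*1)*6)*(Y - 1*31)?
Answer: -108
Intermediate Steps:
((3*1)*6)*(Y - 1*31) = ((3*1)*6)*(25 - 1*31) = (3*6)*(25 - 31) = 18*(-6) = -108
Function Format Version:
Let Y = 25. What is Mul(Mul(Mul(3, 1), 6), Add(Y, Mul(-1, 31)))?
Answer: -108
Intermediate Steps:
Mul(Mul(Mul(3, 1), 6), Add(Y, Mul(-1, 31))) = Mul(Mul(Mul(3, 1), 6), Add(25, Mul(-1, 31))) = Mul(Mul(3, 6), Add(25, -31)) = Mul(18, -6) = -108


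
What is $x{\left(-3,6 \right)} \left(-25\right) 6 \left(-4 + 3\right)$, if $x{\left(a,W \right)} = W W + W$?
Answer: $6300$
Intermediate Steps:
$x{\left(a,W \right)} = W + W^{2}$ ($x{\left(a,W \right)} = W^{2} + W = W + W^{2}$)
$x{\left(-3,6 \right)} \left(-25\right) 6 \left(-4 + 3\right) = 6 \left(1 + 6\right) \left(-25\right) 6 \left(-4 + 3\right) = 6 \cdot 7 \left(-25\right) 6 \left(-1\right) = 42 \left(-25\right) \left(-6\right) = \left(-1050\right) \left(-6\right) = 6300$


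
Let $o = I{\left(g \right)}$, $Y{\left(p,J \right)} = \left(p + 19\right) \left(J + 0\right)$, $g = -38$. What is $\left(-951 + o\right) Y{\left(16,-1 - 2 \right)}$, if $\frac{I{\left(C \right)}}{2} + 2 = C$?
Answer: $108255$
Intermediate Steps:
$I{\left(C \right)} = -4 + 2 C$
$Y{\left(p,J \right)} = J \left(19 + p\right)$ ($Y{\left(p,J \right)} = \left(19 + p\right) J = J \left(19 + p\right)$)
$o = -80$ ($o = -4 + 2 \left(-38\right) = -4 - 76 = -80$)
$\left(-951 + o\right) Y{\left(16,-1 - 2 \right)} = \left(-951 - 80\right) \left(-1 - 2\right) \left(19 + 16\right) = - 1031 \left(\left(-3\right) 35\right) = \left(-1031\right) \left(-105\right) = 108255$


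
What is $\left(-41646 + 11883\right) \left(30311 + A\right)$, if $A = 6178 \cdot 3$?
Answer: $-1453773735$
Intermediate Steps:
$A = 18534$
$\left(-41646 + 11883\right) \left(30311 + A\right) = \left(-41646 + 11883\right) \left(30311 + 18534\right) = \left(-29763\right) 48845 = -1453773735$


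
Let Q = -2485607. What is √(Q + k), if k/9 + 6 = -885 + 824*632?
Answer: √2193286 ≈ 1481.0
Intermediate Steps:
k = 4678893 (k = -54 + 9*(-885 + 824*632) = -54 + 9*(-885 + 520768) = -54 + 9*519883 = -54 + 4678947 = 4678893)
√(Q + k) = √(-2485607 + 4678893) = √2193286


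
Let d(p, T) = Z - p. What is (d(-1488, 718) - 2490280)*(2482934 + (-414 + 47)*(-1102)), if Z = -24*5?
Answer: -7186404863616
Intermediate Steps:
Z = -120
d(p, T) = -120 - p
(d(-1488, 718) - 2490280)*(2482934 + (-414 + 47)*(-1102)) = ((-120 - 1*(-1488)) - 2490280)*(2482934 + (-414 + 47)*(-1102)) = ((-120 + 1488) - 2490280)*(2482934 - 367*(-1102)) = (1368 - 2490280)*(2482934 + 404434) = -2488912*2887368 = -7186404863616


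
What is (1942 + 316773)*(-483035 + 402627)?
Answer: -25627235720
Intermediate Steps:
(1942 + 316773)*(-483035 + 402627) = 318715*(-80408) = -25627235720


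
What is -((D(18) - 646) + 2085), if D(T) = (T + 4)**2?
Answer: -1923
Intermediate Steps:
D(T) = (4 + T)**2
-((D(18) - 646) + 2085) = -(((4 + 18)**2 - 646) + 2085) = -((22**2 - 646) + 2085) = -((484 - 646) + 2085) = -(-162 + 2085) = -1*1923 = -1923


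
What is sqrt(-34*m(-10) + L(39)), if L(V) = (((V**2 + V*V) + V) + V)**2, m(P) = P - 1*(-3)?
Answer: sqrt(9734638) ≈ 3120.0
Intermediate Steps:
m(P) = 3 + P (m(P) = P + 3 = 3 + P)
L(V) = (2*V + 2*V**2)**2 (L(V) = (((V**2 + V**2) + V) + V)**2 = ((2*V**2 + V) + V)**2 = ((V + 2*V**2) + V)**2 = (2*V + 2*V**2)**2)
sqrt(-34*m(-10) + L(39)) = sqrt(-34*(3 - 10) + 4*39**2*(1 + 39)**2) = sqrt(-34*(-7) + 4*1521*40**2) = sqrt(238 + 4*1521*1600) = sqrt(238 + 9734400) = sqrt(9734638)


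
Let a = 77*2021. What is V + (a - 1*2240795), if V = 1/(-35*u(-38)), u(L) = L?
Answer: -2773286739/1330 ≈ -2.0852e+6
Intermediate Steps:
a = 155617
V = 1/1330 (V = 1/(-35*(-38)) = 1/1330 ≈ 0.00075188)
V + (a - 1*2240795) = 1/1330 + (155617 - 1*2240795) = 1/1330 + (155617 - 2240795) = 1/1330 - 2085178 = -2773286739/1330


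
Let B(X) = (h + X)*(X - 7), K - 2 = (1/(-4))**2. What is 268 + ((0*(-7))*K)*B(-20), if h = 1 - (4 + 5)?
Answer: 268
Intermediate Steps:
K = 33/16 (K = 2 + (1/(-4))**2 = 2 + (-1/4)**2 = 2 + 1/16 = 33/16 ≈ 2.0625)
h = -8 (h = 1 - 1*9 = 1 - 9 = -8)
B(X) = (-8 + X)*(-7 + X) (B(X) = (-8 + X)*(X - 7) = (-8 + X)*(-7 + X))
268 + ((0*(-7))*K)*B(-20) = 268 + ((0*(-7))*(33/16))*(56 + (-20)**2 - 15*(-20)) = 268 + (0*(33/16))*(56 + 400 + 300) = 268 + 0*756 = 268 + 0 = 268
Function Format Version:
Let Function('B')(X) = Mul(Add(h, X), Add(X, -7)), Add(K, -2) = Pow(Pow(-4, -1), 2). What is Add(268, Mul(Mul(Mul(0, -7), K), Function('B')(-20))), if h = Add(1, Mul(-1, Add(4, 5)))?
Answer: 268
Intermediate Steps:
K = Rational(33, 16) (K = Add(2, Pow(Pow(-4, -1), 2)) = Add(2, Pow(Rational(-1, 4), 2)) = Add(2, Rational(1, 16)) = Rational(33, 16) ≈ 2.0625)
h = -8 (h = Add(1, Mul(-1, 9)) = Add(1, -9) = -8)
Function('B')(X) = Mul(Add(-8, X), Add(-7, X)) (Function('B')(X) = Mul(Add(-8, X), Add(X, -7)) = Mul(Add(-8, X), Add(-7, X)))
Add(268, Mul(Mul(Mul(0, -7), K), Function('B')(-20))) = Add(268, Mul(Mul(Mul(0, -7), Rational(33, 16)), Add(56, Pow(-20, 2), Mul(-15, -20)))) = Add(268, Mul(Mul(0, Rational(33, 16)), Add(56, 400, 300))) = Add(268, Mul(0, 756)) = Add(268, 0) = 268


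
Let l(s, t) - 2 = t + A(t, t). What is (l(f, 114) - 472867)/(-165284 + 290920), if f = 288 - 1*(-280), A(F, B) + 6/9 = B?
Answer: -28937/7692 ≈ -3.7620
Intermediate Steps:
A(F, B) = -⅔ + B
f = 568 (f = 288 + 280 = 568)
l(s, t) = 4/3 + 2*t (l(s, t) = 2 + (t + (-⅔ + t)) = 2 + (-⅔ + 2*t) = 4/3 + 2*t)
(l(f, 114) - 472867)/(-165284 + 290920) = ((4/3 + 2*114) - 472867)/(-165284 + 290920) = ((4/3 + 228) - 472867)/125636 = (688/3 - 472867)*(1/125636) = -1417913/3*1/125636 = -28937/7692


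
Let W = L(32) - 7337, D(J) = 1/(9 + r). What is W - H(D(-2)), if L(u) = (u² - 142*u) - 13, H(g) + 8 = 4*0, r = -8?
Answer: -10862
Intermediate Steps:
D(J) = 1 (D(J) = 1/(9 - 8) = 1/1 = 1)
H(g) = -8 (H(g) = -8 + 4*0 = -8 + 0 = -8)
L(u) = -13 + u² - 142*u
W = -10870 (W = (-13 + 32² - 142*32) - 7337 = (-13 + 1024 - 4544) - 7337 = -3533 - 7337 = -10870)
W - H(D(-2)) = -10870 - 1*(-8) = -10870 + 8 = -10862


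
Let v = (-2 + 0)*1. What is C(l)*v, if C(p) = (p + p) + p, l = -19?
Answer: 114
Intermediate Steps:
C(p) = 3*p (C(p) = 2*p + p = 3*p)
v = -2 (v = -2*1 = -2)
C(l)*v = (3*(-19))*(-2) = -57*(-2) = 114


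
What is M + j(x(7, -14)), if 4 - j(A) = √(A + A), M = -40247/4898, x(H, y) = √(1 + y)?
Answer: -20655/4898 - 13^(¼)*(1 + I) ≈ -6.1159 - 1.8988*I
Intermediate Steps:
M = -40247/4898 (M = -40247*1/4898 = -40247/4898 ≈ -8.2170)
j(A) = 4 - √2*√A (j(A) = 4 - √(A + A) = 4 - √(2*A) = 4 - √2*√A)
M + j(x(7, -14)) = -40247/4898 + (4 - √2*√(√(1 - 14))) = -40247/4898 + (4 - √2*√(√(-13))) = -40247/4898 + (4 - √2*√(I*√13)) = -40247/4898 + (4 - √2*13^(¼)*√I) = -20655/4898 - √2*13^(¼)*√I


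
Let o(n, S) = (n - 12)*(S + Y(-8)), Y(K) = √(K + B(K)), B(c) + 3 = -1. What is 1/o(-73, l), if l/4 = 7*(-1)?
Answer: 7/16915 + I*√3/33830 ≈ 0.00041383 + 5.1199e-5*I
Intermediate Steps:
B(c) = -4 (B(c) = -3 - 1 = -4)
l = -28 (l = 4*(7*(-1)) = 4*(-7) = -28)
Y(K) = √(-4 + K) (Y(K) = √(K - 4) = √(-4 + K))
o(n, S) = (-12 + n)*(S + 2*I*√3) (o(n, S) = (n - 12)*(S + √(-4 - 8)) = (-12 + n)*(S + √(-12)) = (-12 + n)*(S + 2*I*√3))
1/o(-73, l) = 1/(-12*(-28) - 28*(-73) - 24*I*√3 + 2*I*(-73)*√3) = 1/(336 + 2044 - 24*I*√3 - 146*I*√3) = 1/(2380 - 170*I*√3)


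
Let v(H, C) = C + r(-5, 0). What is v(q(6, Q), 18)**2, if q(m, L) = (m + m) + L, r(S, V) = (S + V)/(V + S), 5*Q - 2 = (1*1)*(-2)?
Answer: 361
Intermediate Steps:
Q = 0 (Q = 2/5 + ((1*1)*(-2))/5 = 2/5 + (1*(-2))/5 = 2/5 + (1/5)*(-2) = 2/5 - 2/5 = 0)
r(S, V) = 1 (r(S, V) = (S + V)/(S + V) = 1)
q(m, L) = L + 2*m (q(m, L) = 2*m + L = L + 2*m)
v(H, C) = 1 + C (v(H, C) = C + 1 = 1 + C)
v(q(6, Q), 18)**2 = (1 + 18)**2 = 19**2 = 361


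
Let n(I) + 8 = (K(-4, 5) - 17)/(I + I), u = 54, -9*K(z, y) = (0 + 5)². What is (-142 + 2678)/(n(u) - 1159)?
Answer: -1232496/567251 ≈ -2.1728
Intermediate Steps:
K(z, y) = -25/9 (K(z, y) = -(0 + 5)²/9 = -⅑*5² = -⅑*25 = -25/9)
n(I) = -8 - 89/(9*I) (n(I) = -8 + (-25/9 - 17)/(I + I) = -8 - 178*1/(2*I)/9 = -8 - 89/(9*I))
(-142 + 2678)/(n(u) - 1159) = (-142 + 2678)/((-8 - 89/9/54) - 1159) = 2536/((-8 - 89/9*1/54) - 1159) = 2536/((-8 - 89/486) - 1159) = 2536/(-3977/486 - 1159) = 2536/(-567251/486) = 2536*(-486/567251) = -1232496/567251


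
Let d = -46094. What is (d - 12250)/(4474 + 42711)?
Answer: -58344/47185 ≈ -1.2365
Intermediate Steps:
(d - 12250)/(4474 + 42711) = (-46094 - 12250)/(4474 + 42711) = -58344/47185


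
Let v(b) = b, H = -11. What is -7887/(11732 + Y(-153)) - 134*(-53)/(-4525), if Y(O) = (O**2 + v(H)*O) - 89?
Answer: -19772043/11081725 ≈ -1.7842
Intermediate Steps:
Y(O) = -89 + O**2 - 11*O (Y(O) = (O**2 - 11*O) - 89 = -89 + O**2 - 11*O)
-7887/(11732 + Y(-153)) - 134*(-53)/(-4525) = -7887/(11732 + (-89 + (-153)**2 - 11*(-153))) - 134*(-53)/(-4525) = -7887/(11732 + (-89 + 23409 + 1683)) + 7102*(-1/4525) = -7887/(11732 + 25003) - 7102/4525 = -7887/36735 - 7102/4525 = -7887*1/36735 - 7102/4525 = -2629/12245 - 7102/4525 = -19772043/11081725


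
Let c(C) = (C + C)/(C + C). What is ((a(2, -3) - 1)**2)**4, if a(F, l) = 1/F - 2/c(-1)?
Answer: 390625/256 ≈ 1525.9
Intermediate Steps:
c(C) = 1 (c(C) = (2*C)/((2*C)) = (2*C)*(1/(2*C)) = 1)
a(F, l) = -2 + 1/F (a(F, l) = 1/F - 2/1 = 1/F - 2*1 = 1/F - 2 = -2 + 1/F)
((a(2, -3) - 1)**2)**4 = (((-2 + 1/2) - 1)**2)**4 = ((-3/2 - 1)**2)**4 = ((-5/2)**2)**4 = (25/4)**4 = 390625/256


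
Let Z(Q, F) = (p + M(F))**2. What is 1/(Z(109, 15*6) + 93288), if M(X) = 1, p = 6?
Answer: 1/93337 ≈ 1.0714e-5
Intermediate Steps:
Z(Q, F) = 49 (Z(Q, F) = (6 + 1)**2 = 7**2 = 49)
1/(Z(109, 15*6) + 93288) = 1/(49 + 93288) = 1/93337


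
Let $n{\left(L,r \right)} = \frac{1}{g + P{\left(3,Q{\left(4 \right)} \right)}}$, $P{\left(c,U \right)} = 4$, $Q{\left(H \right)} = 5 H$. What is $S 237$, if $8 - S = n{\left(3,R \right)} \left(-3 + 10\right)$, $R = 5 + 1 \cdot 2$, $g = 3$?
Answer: $1659$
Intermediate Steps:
$R = 7$ ($R = 5 + 2 = 7$)
$n{\left(L,r \right)} = \frac{1}{7}$ ($n{\left(L,r \right)} = \frac{1}{3 + 4} = \frac{1}{7}$)
$S = 7$ ($S = 8 - \frac{-3 + 10}{7} = 8 - \frac{1}{7} \cdot 7 = 8 - 1 = 7$)
$S 237 = 7 \cdot 237 = 1659$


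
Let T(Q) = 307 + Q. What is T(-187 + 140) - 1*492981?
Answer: -492721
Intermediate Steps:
T(-187 + 140) - 1*492981 = (307 + (-187 + 140)) - 1*492981 = (307 - 47) - 492981 = 260 - 492981 = -492721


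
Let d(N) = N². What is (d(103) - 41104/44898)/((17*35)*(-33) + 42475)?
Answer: 34020127/73247880 ≈ 0.46445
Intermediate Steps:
(d(103) - 41104/44898)/((17*35)*(-33) + 42475) = (103² - 41104/44898)/((17*35)*(-33) + 42475) = (10609 - 41104*1/44898)/(595*(-33) + 42475) = (10609 - 2936/3207)/(-19635 + 42475) = (34020127/3207)/22840 = (34020127/3207)*(1/22840) = 34020127/73247880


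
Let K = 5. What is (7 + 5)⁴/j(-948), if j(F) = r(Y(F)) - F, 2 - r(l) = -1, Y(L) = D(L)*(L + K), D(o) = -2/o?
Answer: 6912/317 ≈ 21.804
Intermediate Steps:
Y(L) = -2*(5 + L)/L (Y(L) = (-2/L)*(L + 5) = (-2/L)*(5 + L) = -2*(5 + L)/L)
r(l) = 3 (r(l) = 2 - 1*(-1) = 2 + 1 = 3)
j(F) = 3 - F
(7 + 5)⁴/j(-948) = (7 + 5)⁴/(3 - 1*(-948)) = 12⁴/(3 + 948) = 20736/951 = 20736*(1/951) = 6912/317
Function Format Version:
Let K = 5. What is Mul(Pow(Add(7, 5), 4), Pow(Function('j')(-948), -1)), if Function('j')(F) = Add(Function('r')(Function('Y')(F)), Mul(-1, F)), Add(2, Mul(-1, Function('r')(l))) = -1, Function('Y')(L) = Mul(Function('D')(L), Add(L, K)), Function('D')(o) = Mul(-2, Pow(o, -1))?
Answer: Rational(6912, 317) ≈ 21.804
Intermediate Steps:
Function('Y')(L) = Mul(-2, Pow(L, -1), Add(5, L)) (Function('Y')(L) = Mul(Mul(-2, Pow(L, -1)), Add(L, 5)) = Mul(Mul(-2, Pow(L, -1)), Add(5, L)) = Mul(-2, Pow(L, -1), Add(5, L)))
Function('r')(l) = 3 (Function('r')(l) = Add(2, Mul(-1, -1)) = Add(2, 1) = 3)
Function('j')(F) = Add(3, Mul(-1, F))
Mul(Pow(Add(7, 5), 4), Pow(Function('j')(-948), -1)) = Mul(Pow(Add(7, 5), 4), Pow(Add(3, Mul(-1, -948)), -1)) = Mul(Pow(12, 4), Pow(Add(3, 948), -1)) = Mul(20736, Pow(951, -1)) = Mul(20736, Rational(1, 951)) = Rational(6912, 317)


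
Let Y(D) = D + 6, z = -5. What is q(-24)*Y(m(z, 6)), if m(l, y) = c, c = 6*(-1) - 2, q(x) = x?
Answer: 48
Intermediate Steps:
c = -8 (c = -6 - 2 = -8)
m(l, y) = -8
Y(D) = 6 + D
q(-24)*Y(m(z, 6)) = -24*(6 - 8) = -24*(-2) = 48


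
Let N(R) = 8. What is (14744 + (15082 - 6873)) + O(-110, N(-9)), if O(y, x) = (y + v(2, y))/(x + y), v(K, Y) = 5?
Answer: 780437/34 ≈ 22954.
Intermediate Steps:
O(y, x) = (5 + y)/(x + y) (O(y, x) = (y + 5)/(x + y) = (5 + y)/(x + y))
(14744 + (15082 - 6873)) + O(-110, N(-9)) = (14744 + (15082 - 6873)) + (5 - 110)/(8 - 110) = (14744 + 8209) - 105/(-102) = 22953 - 1/102*(-105) = 22953 + 35/34 = 780437/34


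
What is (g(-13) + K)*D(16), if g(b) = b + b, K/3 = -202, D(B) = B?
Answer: -10112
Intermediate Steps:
K = -606 (K = 3*(-202) = -606)
g(b) = 2*b
(g(-13) + K)*D(16) = (2*(-13) - 606)*16 = (-26 - 606)*16 = -632*16 = -10112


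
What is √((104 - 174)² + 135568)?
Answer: 2*√35117 ≈ 374.79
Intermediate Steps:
√((104 - 174)² + 135568) = √((-70)² + 135568) = √(4900 + 135568) = √140468 = 2*√35117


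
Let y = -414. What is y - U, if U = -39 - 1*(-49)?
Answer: -424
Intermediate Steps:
U = 10 (U = -39 + 49 = 10)
y - U = -414 - 1*10 = -414 - 10 = -424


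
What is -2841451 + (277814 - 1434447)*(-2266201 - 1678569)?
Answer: 4562648317959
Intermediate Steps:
-2841451 + (277814 - 1434447)*(-2266201 - 1678569) = -2841451 - 1156633*(-3944770) = -2841451 + 4562651159410 = 4562648317959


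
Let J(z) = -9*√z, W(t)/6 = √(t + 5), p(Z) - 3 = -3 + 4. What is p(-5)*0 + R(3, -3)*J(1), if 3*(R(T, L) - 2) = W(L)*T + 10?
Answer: -48 - 54*√2 ≈ -124.37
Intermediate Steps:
p(Z) = 4 (p(Z) = 3 + (-3 + 4) = 3 + 1 = 4)
W(t) = 6*√(5 + t) (W(t) = 6*√(t + 5) = 6*√(5 + t))
R(T, L) = 16/3 + 2*T*√(5 + L) (R(T, L) = 2 + ((6*√(5 + L))*T + 10)/3 = 2 + (6*T*√(5 + L) + 10)/3 = 2 + (10 + 6*T*√(5 + L))/3 = 2 + (10/3 + 2*T*√(5 + L)) = 16/3 + 2*T*√(5 + L))
p(-5)*0 + R(3, -3)*J(1) = 4*0 + (16/3 + 2*3*√(5 - 3))*(-9*√1) = 0 + (16/3 + 2*3*√2)*(-9*1) = 0 + (16/3 + 6*√2)*(-9) = 0 + (-48 - 54*√2) = -48 - 54*√2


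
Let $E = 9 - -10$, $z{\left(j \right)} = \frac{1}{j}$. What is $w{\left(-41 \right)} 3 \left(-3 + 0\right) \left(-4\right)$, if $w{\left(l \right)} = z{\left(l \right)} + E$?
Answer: $\frac{28008}{41} \approx 683.12$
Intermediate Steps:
$E = 19$ ($E = 9 + 10 = 19$)
$w{\left(l \right)} = 19 + \frac{1}{l}$ ($w{\left(l \right)} = \frac{1}{l} + 19 = 19 + \frac{1}{l}$)
$w{\left(-41 \right)} 3 \left(-3 + 0\right) \left(-4\right) = \left(19 + \frac{1}{-41}\right) 3 \left(-3 + 0\right) \left(-4\right) = \left(19 - \frac{1}{41}\right) 3 \left(-3\right) \left(-4\right) = \frac{778 \left(\left(-9\right) \left(-4\right)\right)}{41} = \frac{778}{41} \cdot 36 = \frac{28008}{41}$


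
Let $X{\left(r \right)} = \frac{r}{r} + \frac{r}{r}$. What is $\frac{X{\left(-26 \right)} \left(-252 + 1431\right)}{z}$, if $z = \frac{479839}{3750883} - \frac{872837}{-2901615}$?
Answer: $\frac{12831786065357055}{2333108752528} \approx 5499.9$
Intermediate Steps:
$X{\left(r \right)} = 2$ ($X{\left(r \right)} = 1 + 1 = 2$)
$z = \frac{4666217505056}{10883618376045}$ ($z = 479839 \cdot \frac{1}{3750883} - - \frac{872837}{2901615} = \frac{479839}{3750883} + \frac{872837}{2901615} = \frac{4666217505056}{10883618376045} \approx 0.42874$)
$\frac{X{\left(-26 \right)} \left(-252 + 1431\right)}{z} = \frac{2 \left(-252 + 1431\right)}{\frac{4666217505056}{10883618376045}} = 2 \cdot 1179 \cdot \frac{10883618376045}{4666217505056} = 2358 \cdot \frac{10883618376045}{4666217505056} = \frac{12831786065357055}{2333108752528}$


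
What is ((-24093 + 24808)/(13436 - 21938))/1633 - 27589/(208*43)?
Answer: -14732523659/4776015504 ≈ -3.0847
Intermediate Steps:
((-24093 + 24808)/(13436 - 21938))/1633 - 27589/(208*43) = (715/(-8502))*(1/1633) - 27589/8944 = (715*(-1/8502))*(1/1633) - 27589*1/8944 = -55/654*1/1633 - 27589/8944 = -55/1067982 - 27589/8944 = -14732523659/4776015504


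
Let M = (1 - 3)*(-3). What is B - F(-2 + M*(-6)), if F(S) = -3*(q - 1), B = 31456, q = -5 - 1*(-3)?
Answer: 31447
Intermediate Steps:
M = 6 (M = -2*(-3) = 6)
q = -2 (q = -5 + 3 = -2)
F(S) = 9 (F(S) = -3*(-2 - 1) = -3*(-3) = 9)
B - F(-2 + M*(-6)) = 31456 - 1*9 = 31456 - 9 = 31447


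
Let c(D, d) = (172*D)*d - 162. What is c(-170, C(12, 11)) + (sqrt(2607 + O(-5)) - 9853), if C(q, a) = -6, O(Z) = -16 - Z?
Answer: 165425 + 2*sqrt(649) ≈ 1.6548e+5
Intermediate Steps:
c(D, d) = -162 + 172*D*d (c(D, d) = 172*D*d - 162 = -162 + 172*D*d)
c(-170, C(12, 11)) + (sqrt(2607 + O(-5)) - 9853) = (-162 + 172*(-170)*(-6)) + (sqrt(2607 + (-16 - 1*(-5))) - 9853) = (-162 + 175440) + (sqrt(2607 + (-16 + 5)) - 9853) = 175278 + (sqrt(2607 - 11) - 9853) = 175278 + (sqrt(2596) - 9853) = 175278 + (2*sqrt(649) - 9853) = 175278 + (-9853 + 2*sqrt(649)) = 165425 + 2*sqrt(649)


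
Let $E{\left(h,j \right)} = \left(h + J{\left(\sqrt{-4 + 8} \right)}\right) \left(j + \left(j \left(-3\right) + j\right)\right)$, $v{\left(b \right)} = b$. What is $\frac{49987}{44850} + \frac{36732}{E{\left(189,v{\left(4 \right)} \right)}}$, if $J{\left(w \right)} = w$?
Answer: $- \frac{402310033}{8566350} \approx -46.964$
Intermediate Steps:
$E{\left(h,j \right)} = - j \left(2 + h\right)$ ($E{\left(h,j \right)} = \left(h + \sqrt{-4 + 8}\right) \left(j + \left(j \left(-3\right) + j\right)\right) = \left(h + \sqrt{4}\right) \left(j + \left(- 3 j + j\right)\right) = \left(h + 2\right) \left(j - 2 j\right) = \left(2 + h\right) \left(- j\right) = - j \left(2 + h\right)$)
$\frac{49987}{44850} + \frac{36732}{E{\left(189,v{\left(4 \right)} \right)}} = \frac{49987}{44850} + \frac{36732}{\left(-1\right) 4 \left(2 + 189\right)} = 49987 \cdot \frac{1}{44850} + \frac{36732}{\left(-1\right) 4 \cdot 191} = \frac{49987}{44850} + \frac{36732}{-764} = \frac{49987}{44850} + 36732 \left(- \frac{1}{764}\right) = \frac{49987}{44850} - \frac{9183}{191} = - \frac{402310033}{8566350}$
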